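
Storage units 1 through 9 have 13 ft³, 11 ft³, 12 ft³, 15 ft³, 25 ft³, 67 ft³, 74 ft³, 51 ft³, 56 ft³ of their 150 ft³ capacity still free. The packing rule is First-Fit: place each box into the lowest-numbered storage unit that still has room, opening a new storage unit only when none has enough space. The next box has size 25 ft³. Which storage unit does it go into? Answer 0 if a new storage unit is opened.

5

Storage units with room: storage unit 5 (25 ft³), storage unit 6 (67 ft³), storage unit 7 (74 ft³), storage unit 8 (51 ft³), storage unit 9 (56 ft³).
The first with room is storage unit 5.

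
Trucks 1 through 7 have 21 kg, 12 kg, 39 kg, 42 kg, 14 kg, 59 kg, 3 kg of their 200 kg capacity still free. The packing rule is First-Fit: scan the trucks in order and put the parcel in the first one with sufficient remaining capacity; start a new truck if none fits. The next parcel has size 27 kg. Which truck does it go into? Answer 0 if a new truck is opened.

Trucks with room: truck 3 (39 kg), truck 4 (42 kg), truck 6 (59 kg).
The first with room is truck 3.

3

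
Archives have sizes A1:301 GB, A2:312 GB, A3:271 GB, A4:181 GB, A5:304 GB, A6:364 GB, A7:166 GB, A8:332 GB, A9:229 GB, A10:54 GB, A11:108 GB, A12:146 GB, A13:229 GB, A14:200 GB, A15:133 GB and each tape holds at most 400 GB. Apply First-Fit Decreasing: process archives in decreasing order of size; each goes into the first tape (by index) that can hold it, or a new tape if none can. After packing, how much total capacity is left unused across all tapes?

Sorted descending: 364, 332, 312, 304, 301, 271, 229, 229, 200, 181, 166, 146, 133, 108, 54.
364 GB → tape 1 (remaining 36 GB)
332 GB → tape 2 (remaining 68 GB)
312 GB → tape 3 (remaining 88 GB)
304 GB → tape 4 (remaining 96 GB)
301 GB → tape 5 (remaining 99 GB)
271 GB → tape 6 (remaining 129 GB)
229 GB → tape 7 (remaining 171 GB)
229 GB → tape 8 (remaining 171 GB)
200 GB → tape 9 (remaining 200 GB)
181 GB → tape 9 (remaining 19 GB)
166 GB → tape 7 (remaining 5 GB)
146 GB → tape 8 (remaining 25 GB)
133 GB → tape 10 (remaining 267 GB)
108 GB → tape 6 (remaining 21 GB)
54 GB → tape 2 (remaining 14 GB)
10 tapes × 400 GB = 4000 GB; used 3330 GB; unused 670 GB.

670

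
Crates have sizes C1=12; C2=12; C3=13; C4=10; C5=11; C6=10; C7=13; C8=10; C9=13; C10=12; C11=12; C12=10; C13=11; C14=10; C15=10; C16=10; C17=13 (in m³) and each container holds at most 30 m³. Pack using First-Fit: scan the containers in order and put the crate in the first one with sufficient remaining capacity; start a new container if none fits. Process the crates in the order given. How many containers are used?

9 containers

Put C1 (12 m³) in container 1; 18 m³ remain.
Put C2 (12 m³) in container 1; 6 m³ remain.
Put C3 (13 m³) in container 2; 17 m³ remain.
Put C4 (10 m³) in container 2; 7 m³ remain.
Put C5 (11 m³) in container 3; 19 m³ remain.
Put C6 (10 m³) in container 3; 9 m³ remain.
Put C7 (13 m³) in container 4; 17 m³ remain.
Put C8 (10 m³) in container 4; 7 m³ remain.
Put C9 (13 m³) in container 5; 17 m³ remain.
Put C10 (12 m³) in container 5; 5 m³ remain.
Put C11 (12 m³) in container 6; 18 m³ remain.
Put C12 (10 m³) in container 6; 8 m³ remain.
Put C13 (11 m³) in container 7; 19 m³ remain.
Put C14 (10 m³) in container 7; 9 m³ remain.
Put C15 (10 m³) in container 8; 20 m³ remain.
Put C16 (10 m³) in container 8; 10 m³ remain.
Put C17 (13 m³) in container 9; 17 m³ remain.
Final containers: [12,12] [13,10] [11,10] [13,10] [13,12] [12,10] [11,10] [10,10] [13].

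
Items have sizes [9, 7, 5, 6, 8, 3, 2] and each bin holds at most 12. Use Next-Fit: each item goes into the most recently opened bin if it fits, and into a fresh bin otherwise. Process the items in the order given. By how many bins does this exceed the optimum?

1

Next-Fit: [9] [7,5] [6] [8,3] [2] → 5 bins.
Total size 40; any packing needs at least ⌈40/12⌉ = 4 bins.
An optimal packing achieves that bound: [9,3] [8,2] [7,5] [6] → 4 bins.
Excess: 5 − 4 = 1.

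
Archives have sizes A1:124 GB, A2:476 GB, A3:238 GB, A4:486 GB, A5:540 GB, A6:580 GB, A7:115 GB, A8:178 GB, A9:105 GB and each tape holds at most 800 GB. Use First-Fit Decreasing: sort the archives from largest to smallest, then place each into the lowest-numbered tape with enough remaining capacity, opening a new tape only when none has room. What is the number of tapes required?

Sorted descending: 580, 540, 486, 476, 238, 178, 124, 115, 105.
Put 580 GB in tape 1; 220 GB remain.
Put 540 GB in tape 2; 260 GB remain.
Put 486 GB in tape 3; 314 GB remain.
Put 476 GB in tape 4; 324 GB remain.
Put 238 GB in tape 2; 22 GB remain.
Put 178 GB in tape 1; 42 GB remain.
Put 124 GB in tape 3; 190 GB remain.
Put 115 GB in tape 3; 75 GB remain.
Put 105 GB in tape 4; 219 GB remain.
Final tapes: [580,178] [540,238] [486,124,115] [476,105].

4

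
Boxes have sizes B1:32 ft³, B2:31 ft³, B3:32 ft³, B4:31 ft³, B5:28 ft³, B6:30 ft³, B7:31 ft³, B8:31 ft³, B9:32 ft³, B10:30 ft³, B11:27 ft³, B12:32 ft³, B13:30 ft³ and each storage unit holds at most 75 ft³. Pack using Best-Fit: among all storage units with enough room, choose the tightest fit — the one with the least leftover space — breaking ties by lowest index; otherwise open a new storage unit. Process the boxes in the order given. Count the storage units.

B1 (32 ft³) → storage unit 1 (remaining 43 ft³)
B2 (31 ft³) → storage unit 1 (remaining 12 ft³)
B3 (32 ft³) → storage unit 2 (remaining 43 ft³)
B4 (31 ft³) → storage unit 2 (remaining 12 ft³)
B5 (28 ft³) → storage unit 3 (remaining 47 ft³)
B6 (30 ft³) → storage unit 3 (remaining 17 ft³)
B7 (31 ft³) → storage unit 4 (remaining 44 ft³)
B8 (31 ft³) → storage unit 4 (remaining 13 ft³)
B9 (32 ft³) → storage unit 5 (remaining 43 ft³)
B10 (30 ft³) → storage unit 5 (remaining 13 ft³)
B11 (27 ft³) → storage unit 6 (remaining 48 ft³)
B12 (32 ft³) → storage unit 6 (remaining 16 ft³)
B13 (30 ft³) → storage unit 7 (remaining 45 ft³)

7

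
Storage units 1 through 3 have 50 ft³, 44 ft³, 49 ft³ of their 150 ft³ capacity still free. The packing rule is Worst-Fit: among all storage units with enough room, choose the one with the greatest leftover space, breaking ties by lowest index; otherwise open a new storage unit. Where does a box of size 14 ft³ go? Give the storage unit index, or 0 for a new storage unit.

Storage units with room: storage unit 1 (50 ft³), storage unit 2 (44 ft³), storage unit 3 (49 ft³).
Most room is storage unit 1 with 50 ft³ free.

1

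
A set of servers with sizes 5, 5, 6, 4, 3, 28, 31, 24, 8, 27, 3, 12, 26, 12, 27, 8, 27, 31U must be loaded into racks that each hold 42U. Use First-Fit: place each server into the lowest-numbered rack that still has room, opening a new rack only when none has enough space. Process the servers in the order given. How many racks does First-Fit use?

Put 5U in rack 1; 37U remain.
Put 5U in rack 1; 32U remain.
Put 6U in rack 1; 26U remain.
Put 4U in rack 1; 22U remain.
Put 3U in rack 1; 19U remain.
Put 28U in rack 2; 14U remain.
Put 31U in rack 3; 11U remain.
Put 24U in rack 4; 18U remain.
Put 8U in rack 1; 11U remain.
Put 27U in rack 5; 15U remain.
Put 3U in rack 1; 8U remain.
Put 12U in rack 2; 2U remain.
Put 26U in rack 6; 16U remain.
Put 12U in rack 4; 6U remain.
Put 27U in rack 7; 15U remain.
Put 8U in rack 1; 0U remain.
Put 27U in rack 8; 15U remain.
Put 31U in rack 9; 11U remain.
Final racks: [5,5,6,4,3,8,3,8] [28,12] [31] [24,12] [27] [26] [27] [27] [31].

9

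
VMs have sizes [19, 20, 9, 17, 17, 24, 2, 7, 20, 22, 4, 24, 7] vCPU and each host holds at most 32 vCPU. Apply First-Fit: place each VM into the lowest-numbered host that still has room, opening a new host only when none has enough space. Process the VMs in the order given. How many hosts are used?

host 1: place 19 vCPU, 13 vCPU left
host 2: place 20 vCPU, 12 vCPU left
host 1: place 9 vCPU, 4 vCPU left
host 3: place 17 vCPU, 15 vCPU left
host 4: place 17 vCPU, 15 vCPU left
host 5: place 24 vCPU, 8 vCPU left
host 1: place 2 vCPU, 2 vCPU left
host 2: place 7 vCPU, 5 vCPU left
host 6: place 20 vCPU, 12 vCPU left
host 7: place 22 vCPU, 10 vCPU left
host 2: place 4 vCPU, 1 vCPU left
host 8: place 24 vCPU, 8 vCPU left
host 3: place 7 vCPU, 8 vCPU left
Final hosts: [19,9,2] [20,7,4] [17,7] [17] [24] [20] [22] [24].

8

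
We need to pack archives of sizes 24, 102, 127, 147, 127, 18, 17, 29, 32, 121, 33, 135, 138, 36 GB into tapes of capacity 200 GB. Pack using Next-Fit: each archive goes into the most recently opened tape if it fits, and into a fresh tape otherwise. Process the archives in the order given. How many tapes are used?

24 GB → tape 1 (remaining 176 GB)
102 GB → tape 1 (remaining 74 GB)
127 GB → tape 2 (remaining 73 GB)
147 GB → tape 3 (remaining 53 GB)
127 GB → tape 4 (remaining 73 GB)
18 GB → tape 4 (remaining 55 GB)
17 GB → tape 4 (remaining 38 GB)
29 GB → tape 4 (remaining 9 GB)
32 GB → tape 5 (remaining 168 GB)
121 GB → tape 5 (remaining 47 GB)
33 GB → tape 5 (remaining 14 GB)
135 GB → tape 6 (remaining 65 GB)
138 GB → tape 7 (remaining 62 GB)
36 GB → tape 7 (remaining 26 GB)
Final tapes: [24,102] [127] [147] [127,18,17,29] [32,121,33] [135] [138,36].

7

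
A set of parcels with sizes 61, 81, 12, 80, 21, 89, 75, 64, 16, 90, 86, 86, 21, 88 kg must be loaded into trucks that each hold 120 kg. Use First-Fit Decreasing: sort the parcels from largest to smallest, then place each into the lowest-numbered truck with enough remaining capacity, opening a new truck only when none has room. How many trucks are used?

Sorted descending: 90, 89, 88, 86, 86, 81, 80, 75, 64, 61, 21, 21, 16, 12.
90 kg → truck 1 (remaining 30 kg)
89 kg → truck 2 (remaining 31 kg)
88 kg → truck 3 (remaining 32 kg)
86 kg → truck 4 (remaining 34 kg)
86 kg → truck 5 (remaining 34 kg)
81 kg → truck 6 (remaining 39 kg)
80 kg → truck 7 (remaining 40 kg)
75 kg → truck 8 (remaining 45 kg)
64 kg → truck 9 (remaining 56 kg)
61 kg → truck 10 (remaining 59 kg)
21 kg → truck 1 (remaining 9 kg)
21 kg → truck 2 (remaining 10 kg)
16 kg → truck 3 (remaining 16 kg)
12 kg → truck 3 (remaining 4 kg)

10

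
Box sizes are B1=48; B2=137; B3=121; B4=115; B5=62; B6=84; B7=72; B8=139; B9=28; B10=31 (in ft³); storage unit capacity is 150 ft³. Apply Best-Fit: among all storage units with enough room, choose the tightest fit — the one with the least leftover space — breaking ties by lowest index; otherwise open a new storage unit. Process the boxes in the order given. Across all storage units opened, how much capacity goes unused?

213

storage unit 1: place B1 (48 ft³), 102 ft³ left
storage unit 2: place B2 (137 ft³), 13 ft³ left
storage unit 3: place B3 (121 ft³), 29 ft³ left
storage unit 4: place B4 (115 ft³), 35 ft³ left
storage unit 1: place B5 (62 ft³), 40 ft³ left
storage unit 5: place B6 (84 ft³), 66 ft³ left
storage unit 6: place B7 (72 ft³), 78 ft³ left
storage unit 7: place B8 (139 ft³), 11 ft³ left
storage unit 3: place B9 (28 ft³), 1 ft³ left
storage unit 4: place B10 (31 ft³), 4 ft³ left
7 storage units × 150 ft³ = 1050 ft³; used 837 ft³; unused 213 ft³.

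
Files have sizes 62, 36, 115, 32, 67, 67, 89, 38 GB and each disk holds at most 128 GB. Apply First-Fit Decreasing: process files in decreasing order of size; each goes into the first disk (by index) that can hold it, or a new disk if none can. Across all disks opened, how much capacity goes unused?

Sorted descending: 115, 89, 67, 67, 62, 38, 36, 32.
115 GB → disk 1 (remaining 13 GB)
89 GB → disk 2 (remaining 39 GB)
67 GB → disk 3 (remaining 61 GB)
67 GB → disk 4 (remaining 61 GB)
62 GB → disk 5 (remaining 66 GB)
38 GB → disk 2 (remaining 1 GB)
36 GB → disk 3 (remaining 25 GB)
32 GB → disk 4 (remaining 29 GB)
5 disks × 128 GB = 640 GB; used 506 GB; unused 134 GB.

134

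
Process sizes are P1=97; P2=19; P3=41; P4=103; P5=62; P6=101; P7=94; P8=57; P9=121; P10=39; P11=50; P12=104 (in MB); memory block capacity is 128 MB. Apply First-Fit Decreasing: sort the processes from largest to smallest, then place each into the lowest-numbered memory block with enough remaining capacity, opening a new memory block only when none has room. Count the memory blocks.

9

Sorted descending: 121, 104, 103, 101, 97, 94, 62, 57, 50, 41, 39, 19.
memory block 1: place 121 MB, 7 MB left
memory block 2: place 104 MB, 24 MB left
memory block 3: place 103 MB, 25 MB left
memory block 4: place 101 MB, 27 MB left
memory block 5: place 97 MB, 31 MB left
memory block 6: place 94 MB, 34 MB left
memory block 7: place 62 MB, 66 MB left
memory block 7: place 57 MB, 9 MB left
memory block 8: place 50 MB, 78 MB left
memory block 8: place 41 MB, 37 MB left
memory block 9: place 39 MB, 89 MB left
memory block 2: place 19 MB, 5 MB left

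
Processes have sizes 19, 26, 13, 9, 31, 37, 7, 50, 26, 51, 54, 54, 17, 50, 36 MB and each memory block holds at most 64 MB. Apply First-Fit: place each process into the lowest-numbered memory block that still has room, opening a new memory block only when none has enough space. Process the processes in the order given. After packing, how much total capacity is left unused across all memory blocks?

96

Put 19 MB in memory block 1; 45 MB remain.
Put 26 MB in memory block 1; 19 MB remain.
Put 13 MB in memory block 1; 6 MB remain.
Put 9 MB in memory block 2; 55 MB remain.
Put 31 MB in memory block 2; 24 MB remain.
Put 37 MB in memory block 3; 27 MB remain.
Put 7 MB in memory block 2; 17 MB remain.
Put 50 MB in memory block 4; 14 MB remain.
Put 26 MB in memory block 3; 1 MB remain.
Put 51 MB in memory block 5; 13 MB remain.
Put 54 MB in memory block 6; 10 MB remain.
Put 54 MB in memory block 7; 10 MB remain.
Put 17 MB in memory block 2; 0 MB remain.
Put 50 MB in memory block 8; 14 MB remain.
Put 36 MB in memory block 9; 28 MB remain.
9 memory blocks × 64 MB = 576 MB; used 480 MB; unused 96 MB.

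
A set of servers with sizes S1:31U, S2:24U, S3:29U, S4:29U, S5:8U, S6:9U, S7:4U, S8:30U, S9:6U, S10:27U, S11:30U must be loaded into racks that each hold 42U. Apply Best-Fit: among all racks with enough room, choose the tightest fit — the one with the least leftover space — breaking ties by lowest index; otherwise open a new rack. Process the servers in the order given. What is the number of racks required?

rack 1: place S1 (31U), 11U left
rack 2: place S2 (24U), 18U left
rack 3: place S3 (29U), 13U left
rack 4: place S4 (29U), 13U left
rack 1: place S5 (8U), 3U left
rack 3: place S6 (9U), 4U left
rack 3: place S7 (4U), 0U left
rack 5: place S8 (30U), 12U left
rack 5: place S9 (6U), 6U left
rack 6: place S10 (27U), 15U left
rack 7: place S11 (30U), 12U left

7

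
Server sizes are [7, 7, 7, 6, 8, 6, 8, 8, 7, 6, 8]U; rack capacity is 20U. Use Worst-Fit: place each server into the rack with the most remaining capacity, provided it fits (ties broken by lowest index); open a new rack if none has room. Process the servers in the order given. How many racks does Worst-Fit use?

rack 1: place 7U, 13U left
rack 1: place 7U, 6U left
rack 2: place 7U, 13U left
rack 2: place 6U, 7U left
rack 3: place 8U, 12U left
rack 3: place 6U, 6U left
rack 4: place 8U, 12U left
rack 4: place 8U, 4U left
rack 2: place 7U, 0U left
rack 1: place 6U, 0U left
rack 5: place 8U, 12U left
Final racks: [7,7,6] [7,6,7] [8,6] [8,8] [8].

5 racks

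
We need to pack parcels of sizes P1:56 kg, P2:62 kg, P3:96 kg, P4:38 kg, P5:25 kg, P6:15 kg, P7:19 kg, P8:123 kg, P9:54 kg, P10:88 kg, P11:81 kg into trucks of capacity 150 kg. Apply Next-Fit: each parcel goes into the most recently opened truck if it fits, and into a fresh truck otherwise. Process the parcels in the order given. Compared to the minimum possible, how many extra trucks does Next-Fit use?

1

Next-Fit: [56,62] [96,38] [25,15,19] [123] [54,88] [81] → 6 trucks.
Total size 657 kg; any packing needs at least ⌈657/150⌉ = 5 trucks.
An optimal packing achieves that bound: [123,25] [96,54] [88,62] [81,56] [38,19,15] → 5 trucks.
Excess: 6 − 5 = 1.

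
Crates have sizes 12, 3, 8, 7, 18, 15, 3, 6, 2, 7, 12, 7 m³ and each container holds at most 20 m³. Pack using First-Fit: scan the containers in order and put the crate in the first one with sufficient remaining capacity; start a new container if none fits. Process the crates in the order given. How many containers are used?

6

container 1: place 12 m³, 8 m³ left
container 1: place 3 m³, 5 m³ left
container 2: place 8 m³, 12 m³ left
container 2: place 7 m³, 5 m³ left
container 3: place 18 m³, 2 m³ left
container 4: place 15 m³, 5 m³ left
container 1: place 3 m³, 2 m³ left
container 5: place 6 m³, 14 m³ left
container 1: place 2 m³, 0 m³ left
container 5: place 7 m³, 7 m³ left
container 6: place 12 m³, 8 m³ left
container 5: place 7 m³, 0 m³ left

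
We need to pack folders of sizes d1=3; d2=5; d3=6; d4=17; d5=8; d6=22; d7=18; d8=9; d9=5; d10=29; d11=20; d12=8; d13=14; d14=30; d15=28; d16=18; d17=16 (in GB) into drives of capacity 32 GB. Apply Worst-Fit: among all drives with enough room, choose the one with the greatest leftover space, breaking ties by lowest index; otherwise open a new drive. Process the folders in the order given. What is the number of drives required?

drive 1: place d1 (3 GB), 29 GB left
drive 1: place d2 (5 GB), 24 GB left
drive 1: place d3 (6 GB), 18 GB left
drive 1: place d4 (17 GB), 1 GB left
drive 2: place d5 (8 GB), 24 GB left
drive 2: place d6 (22 GB), 2 GB left
drive 3: place d7 (18 GB), 14 GB left
drive 3: place d8 (9 GB), 5 GB left
drive 3: place d9 (5 GB), 0 GB left
drive 4: place d10 (29 GB), 3 GB left
drive 5: place d11 (20 GB), 12 GB left
drive 5: place d12 (8 GB), 4 GB left
drive 6: place d13 (14 GB), 18 GB left
drive 7: place d14 (30 GB), 2 GB left
drive 8: place d15 (28 GB), 4 GB left
drive 6: place d16 (18 GB), 0 GB left
drive 9: place d17 (16 GB), 16 GB left
Final drives: [3,5,6,17] [8,22] [18,9,5] [29] [20,8] [14,18] [30] [28] [16].

9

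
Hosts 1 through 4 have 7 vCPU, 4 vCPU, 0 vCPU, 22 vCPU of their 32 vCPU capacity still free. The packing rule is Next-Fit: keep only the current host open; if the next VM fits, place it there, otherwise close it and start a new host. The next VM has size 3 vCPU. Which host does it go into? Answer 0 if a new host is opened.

4

Next-Fit only looks at host 4, which has 22 vCPU free.
3 vCPU fits there.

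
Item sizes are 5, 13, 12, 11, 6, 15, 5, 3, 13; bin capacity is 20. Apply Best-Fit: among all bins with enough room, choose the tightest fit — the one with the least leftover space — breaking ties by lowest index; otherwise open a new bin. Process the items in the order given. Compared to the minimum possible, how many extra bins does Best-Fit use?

Best-Fit: [5,13] [12,6] [11,3] [15,5] [13] → 5 bins.
Total size 83; any packing needs at least ⌈83/20⌉ = 5 bins.
So 5 is already optimal.

0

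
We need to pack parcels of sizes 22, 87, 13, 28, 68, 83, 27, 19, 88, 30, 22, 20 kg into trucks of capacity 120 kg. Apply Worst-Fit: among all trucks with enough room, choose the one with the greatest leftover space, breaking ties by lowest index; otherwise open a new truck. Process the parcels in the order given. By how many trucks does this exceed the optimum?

0

Worst-Fit: [22,87] [13,28,68] [83,27] [19,88] [30,22,20] → 5 trucks.
Total size 507 kg; any packing needs at least ⌈507/120⌉ = 5 trucks.
So 5 is already optimal.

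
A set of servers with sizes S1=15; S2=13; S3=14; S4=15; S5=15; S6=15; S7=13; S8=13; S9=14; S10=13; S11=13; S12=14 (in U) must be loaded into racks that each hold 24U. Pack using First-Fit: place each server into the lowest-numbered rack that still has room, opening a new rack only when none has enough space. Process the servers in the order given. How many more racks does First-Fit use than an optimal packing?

0

First-Fit: [15] [13] [14] [15] [15] [15] [13] [13] [14] [13] [13] [14] → 12 racks.
12 servers exceed 12U (half the capacity), and no two of those can share a rack, so at least 12 racks are needed.
So 12 is already optimal.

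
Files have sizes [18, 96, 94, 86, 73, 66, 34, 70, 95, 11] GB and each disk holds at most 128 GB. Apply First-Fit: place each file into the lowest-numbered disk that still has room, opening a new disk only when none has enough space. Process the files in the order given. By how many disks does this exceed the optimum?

0

First-Fit: [18,96,11] [94,34] [86] [73] [66] [70] [95] → 7 disks.
7 files exceed 64 GB (half the capacity), and no two of those can share a disk, so at least 7 disks are needed.
So 7 is already optimal.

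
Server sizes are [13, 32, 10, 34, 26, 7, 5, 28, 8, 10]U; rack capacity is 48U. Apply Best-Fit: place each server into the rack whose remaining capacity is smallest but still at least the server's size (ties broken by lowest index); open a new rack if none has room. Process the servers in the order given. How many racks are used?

4

rack 1: place 13U, 35U left
rack 1: place 32U, 3U left
rack 2: place 10U, 38U left
rack 2: place 34U, 4U left
rack 3: place 26U, 22U left
rack 3: place 7U, 15U left
rack 3: place 5U, 10U left
rack 4: place 28U, 20U left
rack 3: place 8U, 2U left
rack 4: place 10U, 10U left
Final racks: [13,32] [10,34] [26,7,5,8] [28,10].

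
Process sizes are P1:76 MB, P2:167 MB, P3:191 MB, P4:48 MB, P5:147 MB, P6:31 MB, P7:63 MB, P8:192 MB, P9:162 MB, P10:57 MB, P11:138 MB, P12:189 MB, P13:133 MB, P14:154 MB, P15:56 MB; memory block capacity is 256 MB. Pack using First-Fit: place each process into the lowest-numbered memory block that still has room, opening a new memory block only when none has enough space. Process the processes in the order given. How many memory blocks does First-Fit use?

9

memory block 1: place P1 (76 MB), 180 MB left
memory block 1: place P2 (167 MB), 13 MB left
memory block 2: place P3 (191 MB), 65 MB left
memory block 2: place P4 (48 MB), 17 MB left
memory block 3: place P5 (147 MB), 109 MB left
memory block 3: place P6 (31 MB), 78 MB left
memory block 3: place P7 (63 MB), 15 MB left
memory block 4: place P8 (192 MB), 64 MB left
memory block 5: place P9 (162 MB), 94 MB left
memory block 4: place P10 (57 MB), 7 MB left
memory block 6: place P11 (138 MB), 118 MB left
memory block 7: place P12 (189 MB), 67 MB left
memory block 8: place P13 (133 MB), 123 MB left
memory block 9: place P14 (154 MB), 102 MB left
memory block 5: place P15 (56 MB), 38 MB left
Final memory blocks: [76,167] [191,48] [147,31,63] [192,57] [162,56] [138] [189] [133] [154].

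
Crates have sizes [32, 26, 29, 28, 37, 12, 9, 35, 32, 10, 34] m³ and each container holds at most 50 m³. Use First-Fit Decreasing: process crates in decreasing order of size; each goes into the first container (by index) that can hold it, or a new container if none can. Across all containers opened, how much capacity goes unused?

116

Sorted descending: 37, 35, 34, 32, 32, 29, 28, 26, 12, 10, 9.
container 1: place 37 m³, 13 m³ left
container 2: place 35 m³, 15 m³ left
container 3: place 34 m³, 16 m³ left
container 4: place 32 m³, 18 m³ left
container 5: place 32 m³, 18 m³ left
container 6: place 29 m³, 21 m³ left
container 7: place 28 m³, 22 m³ left
container 8: place 26 m³, 24 m³ left
container 1: place 12 m³, 1 m³ left
container 2: place 10 m³, 5 m³ left
container 3: place 9 m³, 7 m³ left
8 containers × 50 m³ = 400 m³; used 284 m³; unused 116 m³.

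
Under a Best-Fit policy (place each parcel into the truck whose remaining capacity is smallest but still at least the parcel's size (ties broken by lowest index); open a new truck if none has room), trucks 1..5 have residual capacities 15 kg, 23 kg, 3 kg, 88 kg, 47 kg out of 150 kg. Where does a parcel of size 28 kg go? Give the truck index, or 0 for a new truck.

5

Trucks with room: truck 4 (88 kg), truck 5 (47 kg).
Tightest fit is truck 5 with 47 kg free.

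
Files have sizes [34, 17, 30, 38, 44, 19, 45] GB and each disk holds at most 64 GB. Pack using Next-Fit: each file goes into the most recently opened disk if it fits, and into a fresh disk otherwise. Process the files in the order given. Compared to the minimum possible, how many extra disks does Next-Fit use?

1

Next-Fit: [34,17] [30] [38] [44,19] [45] → 5 disks.
Total size 227 GB; any packing needs at least ⌈227/64⌉ = 4 disks.
An optimal packing achieves that bound: [45,19] [44,17] [38] [34,30] → 4 disks.
Excess: 5 − 4 = 1.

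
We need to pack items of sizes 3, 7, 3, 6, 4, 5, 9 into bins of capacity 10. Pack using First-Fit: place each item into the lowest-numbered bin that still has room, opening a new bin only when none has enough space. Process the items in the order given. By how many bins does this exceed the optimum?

First-Fit: [3,7] [3,6] [4,5] [9] → 4 bins.
Total size 37; any packing needs at least ⌈37/10⌉ = 4 bins.
So 4 is already optimal.

0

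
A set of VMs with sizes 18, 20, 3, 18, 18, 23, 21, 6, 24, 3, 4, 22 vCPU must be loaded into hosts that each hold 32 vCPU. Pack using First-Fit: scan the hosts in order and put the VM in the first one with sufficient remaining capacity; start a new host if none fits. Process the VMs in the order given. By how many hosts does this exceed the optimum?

First-Fit: [18,3,6,3] [20,4] [18] [18] [23] [21] [24] [22] → 8 hosts.
8 VMs exceed 16 vCPU (half the capacity), and no two of those can share a host, so at least 8 hosts are needed.
So 8 is already optimal.

0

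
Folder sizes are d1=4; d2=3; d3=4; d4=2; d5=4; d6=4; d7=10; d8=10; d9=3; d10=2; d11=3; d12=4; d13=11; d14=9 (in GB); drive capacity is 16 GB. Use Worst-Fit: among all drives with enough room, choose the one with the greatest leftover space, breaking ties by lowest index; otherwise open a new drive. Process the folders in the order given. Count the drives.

Put d1 (4 GB) in drive 1; 12 GB remain.
Put d2 (3 GB) in drive 1; 9 GB remain.
Put d3 (4 GB) in drive 1; 5 GB remain.
Put d4 (2 GB) in drive 1; 3 GB remain.
Put d5 (4 GB) in drive 2; 12 GB remain.
Put d6 (4 GB) in drive 2; 8 GB remain.
Put d7 (10 GB) in drive 3; 6 GB remain.
Put d8 (10 GB) in drive 4; 6 GB remain.
Put d9 (3 GB) in drive 2; 5 GB remain.
Put d10 (2 GB) in drive 3; 4 GB remain.
Put d11 (3 GB) in drive 4; 3 GB remain.
Put d12 (4 GB) in drive 2; 1 GB remain.
Put d13 (11 GB) in drive 5; 5 GB remain.
Put d14 (9 GB) in drive 6; 7 GB remain.
Final drives: [4,3,4,2] [4,4,3,4] [10,2] [10,3] [11] [9].

6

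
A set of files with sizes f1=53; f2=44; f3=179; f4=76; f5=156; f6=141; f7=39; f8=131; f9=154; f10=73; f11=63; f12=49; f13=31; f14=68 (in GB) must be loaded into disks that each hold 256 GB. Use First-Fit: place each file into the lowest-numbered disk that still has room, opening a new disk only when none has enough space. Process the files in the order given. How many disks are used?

disk 1: place f1 (53 GB), 203 GB left
disk 1: place f2 (44 GB), 159 GB left
disk 2: place f3 (179 GB), 77 GB left
disk 1: place f4 (76 GB), 83 GB left
disk 3: place f5 (156 GB), 100 GB left
disk 4: place f6 (141 GB), 115 GB left
disk 1: place f7 (39 GB), 44 GB left
disk 5: place f8 (131 GB), 125 GB left
disk 6: place f9 (154 GB), 102 GB left
disk 2: place f10 (73 GB), 4 GB left
disk 3: place f11 (63 GB), 37 GB left
disk 4: place f12 (49 GB), 66 GB left
disk 1: place f13 (31 GB), 13 GB left
disk 5: place f14 (68 GB), 57 GB left

6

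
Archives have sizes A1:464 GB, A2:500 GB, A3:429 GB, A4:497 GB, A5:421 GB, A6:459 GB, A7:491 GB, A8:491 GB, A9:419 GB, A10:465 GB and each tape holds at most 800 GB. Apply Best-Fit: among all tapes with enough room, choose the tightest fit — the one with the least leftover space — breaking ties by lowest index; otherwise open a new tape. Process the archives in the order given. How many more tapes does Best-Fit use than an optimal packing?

0

Best-Fit: [464] [500] [429] [497] [421] [459] [491] [491] [419] [465] → 10 tapes.
10 archives exceed 400 GB (half the capacity), and no two of those can share a tape, so at least 10 tapes are needed.
So 10 is already optimal.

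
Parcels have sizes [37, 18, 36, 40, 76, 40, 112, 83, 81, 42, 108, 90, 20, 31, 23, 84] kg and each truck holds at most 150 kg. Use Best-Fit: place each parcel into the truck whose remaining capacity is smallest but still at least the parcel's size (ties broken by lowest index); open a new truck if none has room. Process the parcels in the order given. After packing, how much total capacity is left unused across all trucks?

279

Put 37 kg in truck 1; 113 kg remain.
Put 18 kg in truck 1; 95 kg remain.
Put 36 kg in truck 1; 59 kg remain.
Put 40 kg in truck 1; 19 kg remain.
Put 76 kg in truck 2; 74 kg remain.
Put 40 kg in truck 2; 34 kg remain.
Put 112 kg in truck 3; 38 kg remain.
Put 83 kg in truck 4; 67 kg remain.
Put 81 kg in truck 5; 69 kg remain.
Put 42 kg in truck 4; 25 kg remain.
Put 108 kg in truck 6; 42 kg remain.
Put 90 kg in truck 7; 60 kg remain.
Put 20 kg in truck 4; 5 kg remain.
Put 31 kg in truck 2; 3 kg remain.
Put 23 kg in truck 3; 15 kg remain.
Put 84 kg in truck 8; 66 kg remain.
8 trucks × 150 kg = 1200 kg; used 921 kg; unused 279 kg.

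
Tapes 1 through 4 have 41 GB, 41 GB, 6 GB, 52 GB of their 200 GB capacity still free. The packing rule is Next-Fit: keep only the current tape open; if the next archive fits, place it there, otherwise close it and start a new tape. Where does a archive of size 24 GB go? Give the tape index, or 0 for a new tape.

Next-Fit only looks at tape 4, which has 52 GB free.
24 GB fits there.

4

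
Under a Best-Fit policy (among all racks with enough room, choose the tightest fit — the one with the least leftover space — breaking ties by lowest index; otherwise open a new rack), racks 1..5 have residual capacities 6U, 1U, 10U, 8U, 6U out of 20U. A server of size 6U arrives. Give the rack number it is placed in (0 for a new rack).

Racks with room: rack 1 (6U), rack 3 (10U), rack 4 (8U), rack 5 (6U).
Tightest fit is rack 1 with 6U free.

1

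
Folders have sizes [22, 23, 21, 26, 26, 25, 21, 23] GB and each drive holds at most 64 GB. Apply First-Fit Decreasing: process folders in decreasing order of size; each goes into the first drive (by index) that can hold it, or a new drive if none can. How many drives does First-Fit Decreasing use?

4

Sorted descending: 26, 26, 25, 23, 23, 22, 21, 21.
Put 26 GB in drive 1; 38 GB remain.
Put 26 GB in drive 1; 12 GB remain.
Put 25 GB in drive 2; 39 GB remain.
Put 23 GB in drive 2; 16 GB remain.
Put 23 GB in drive 3; 41 GB remain.
Put 22 GB in drive 3; 19 GB remain.
Put 21 GB in drive 4; 43 GB remain.
Put 21 GB in drive 4; 22 GB remain.
Final drives: [26,26] [25,23] [23,22] [21,21].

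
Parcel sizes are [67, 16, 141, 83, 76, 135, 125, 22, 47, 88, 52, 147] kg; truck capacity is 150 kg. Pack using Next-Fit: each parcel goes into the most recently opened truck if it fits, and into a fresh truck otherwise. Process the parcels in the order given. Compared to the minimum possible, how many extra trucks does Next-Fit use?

2

Next-Fit: [67,16] [141] [83] [76] [135] [125,22] [47,88] [52] [147] → 9 trucks.
Total size 999 kg; any packing needs at least ⌈999/150⌉ = 7 trucks.
An optimal packing achieves that bound: [147] [141] [135] [125,22] [88,52] [83,67] [76,47,16] → 7 trucks.
Excess: 9 − 7 = 2.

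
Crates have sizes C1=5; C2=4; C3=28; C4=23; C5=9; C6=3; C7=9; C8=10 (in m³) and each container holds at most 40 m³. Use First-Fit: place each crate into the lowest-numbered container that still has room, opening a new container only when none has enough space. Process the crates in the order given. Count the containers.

container 1: place C1 (5 m³), 35 m³ left
container 1: place C2 (4 m³), 31 m³ left
container 1: place C3 (28 m³), 3 m³ left
container 2: place C4 (23 m³), 17 m³ left
container 2: place C5 (9 m³), 8 m³ left
container 1: place C6 (3 m³), 0 m³ left
container 3: place C7 (9 m³), 31 m³ left
container 3: place C8 (10 m³), 21 m³ left
Final containers: [5,4,28,3] [23,9] [9,10].

3 containers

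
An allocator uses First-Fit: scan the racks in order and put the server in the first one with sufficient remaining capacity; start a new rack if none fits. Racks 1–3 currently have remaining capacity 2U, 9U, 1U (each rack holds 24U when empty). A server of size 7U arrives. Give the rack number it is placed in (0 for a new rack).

Racks with room: rack 2 (9U).
The first with room is rack 2.

2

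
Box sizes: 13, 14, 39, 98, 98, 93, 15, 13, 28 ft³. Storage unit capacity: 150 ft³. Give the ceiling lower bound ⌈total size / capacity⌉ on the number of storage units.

Total size = 13 + 14 + 39 + 98 + 98 + 93 + 15 + 13 + 28 = 411 ft³.
⌈411 / 150⌉ = 3.

3 storage units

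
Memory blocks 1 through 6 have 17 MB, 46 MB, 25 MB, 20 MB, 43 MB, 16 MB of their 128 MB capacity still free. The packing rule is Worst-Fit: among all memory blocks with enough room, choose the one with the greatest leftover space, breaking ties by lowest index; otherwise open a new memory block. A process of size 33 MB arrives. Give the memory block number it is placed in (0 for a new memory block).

2

Memory blocks with room: memory block 2 (46 MB), memory block 5 (43 MB).
Most room is memory block 2 with 46 MB free.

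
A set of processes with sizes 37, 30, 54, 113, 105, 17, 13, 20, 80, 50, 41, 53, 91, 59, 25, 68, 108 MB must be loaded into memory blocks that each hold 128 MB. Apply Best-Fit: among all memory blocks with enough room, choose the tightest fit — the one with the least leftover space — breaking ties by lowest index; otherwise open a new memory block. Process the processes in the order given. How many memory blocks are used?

9

memory block 1: place 37 MB, 91 MB left
memory block 1: place 30 MB, 61 MB left
memory block 1: place 54 MB, 7 MB left
memory block 2: place 113 MB, 15 MB left
memory block 3: place 105 MB, 23 MB left
memory block 3: place 17 MB, 6 MB left
memory block 2: place 13 MB, 2 MB left
memory block 4: place 20 MB, 108 MB left
memory block 4: place 80 MB, 28 MB left
memory block 5: place 50 MB, 78 MB left
memory block 5: place 41 MB, 37 MB left
memory block 6: place 53 MB, 75 MB left
memory block 7: place 91 MB, 37 MB left
memory block 6: place 59 MB, 16 MB left
memory block 4: place 25 MB, 3 MB left
memory block 8: place 68 MB, 60 MB left
memory block 9: place 108 MB, 20 MB left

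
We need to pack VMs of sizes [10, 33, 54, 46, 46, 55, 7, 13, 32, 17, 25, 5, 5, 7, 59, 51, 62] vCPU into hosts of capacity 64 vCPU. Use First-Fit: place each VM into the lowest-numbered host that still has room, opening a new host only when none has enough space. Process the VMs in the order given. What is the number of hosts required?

9

host 1: place 10 vCPU, 54 vCPU left
host 1: place 33 vCPU, 21 vCPU left
host 2: place 54 vCPU, 10 vCPU left
host 3: place 46 vCPU, 18 vCPU left
host 4: place 46 vCPU, 18 vCPU left
host 5: place 55 vCPU, 9 vCPU left
host 1: place 7 vCPU, 14 vCPU left
host 1: place 13 vCPU, 1 vCPU left
host 6: place 32 vCPU, 32 vCPU left
host 3: place 17 vCPU, 1 vCPU left
host 6: place 25 vCPU, 7 vCPU left
host 2: place 5 vCPU, 5 vCPU left
host 2: place 5 vCPU, 0 vCPU left
host 4: place 7 vCPU, 11 vCPU left
host 7: place 59 vCPU, 5 vCPU left
host 8: place 51 vCPU, 13 vCPU left
host 9: place 62 vCPU, 2 vCPU left
Final hosts: [10,33,7,13] [54,5,5] [46,17] [46,7] [55] [32,25] [59] [51] [62].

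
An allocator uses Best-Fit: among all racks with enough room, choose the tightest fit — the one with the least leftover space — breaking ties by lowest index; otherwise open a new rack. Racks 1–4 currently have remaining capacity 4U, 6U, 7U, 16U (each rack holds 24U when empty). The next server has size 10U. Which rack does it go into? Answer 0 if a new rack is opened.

4

Racks with room: rack 4 (16U).
Tightest fit is rack 4 with 16U free.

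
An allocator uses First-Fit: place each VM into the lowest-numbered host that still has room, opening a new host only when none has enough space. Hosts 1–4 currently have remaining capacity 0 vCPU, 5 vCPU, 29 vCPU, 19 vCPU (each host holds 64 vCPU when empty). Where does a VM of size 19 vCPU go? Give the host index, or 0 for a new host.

3

Hosts with room: host 3 (29 vCPU), host 4 (19 vCPU).
The first with room is host 3.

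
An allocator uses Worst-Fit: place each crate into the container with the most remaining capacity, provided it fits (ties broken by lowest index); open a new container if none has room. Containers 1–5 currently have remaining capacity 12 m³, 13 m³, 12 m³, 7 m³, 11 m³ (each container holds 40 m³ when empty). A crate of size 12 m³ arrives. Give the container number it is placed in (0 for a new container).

2

Containers with room: container 1 (12 m³), container 2 (13 m³), container 3 (12 m³).
Most room is container 2 with 13 m³ free.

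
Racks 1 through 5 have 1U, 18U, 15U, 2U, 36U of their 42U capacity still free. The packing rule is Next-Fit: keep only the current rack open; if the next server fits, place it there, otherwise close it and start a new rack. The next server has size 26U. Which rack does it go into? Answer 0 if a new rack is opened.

5

Next-Fit only looks at rack 5, which has 36U free.
26U fits there.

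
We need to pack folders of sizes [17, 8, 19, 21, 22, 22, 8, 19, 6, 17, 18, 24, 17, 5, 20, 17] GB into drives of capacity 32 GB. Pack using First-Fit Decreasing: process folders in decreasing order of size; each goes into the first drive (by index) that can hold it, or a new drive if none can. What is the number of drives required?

12

Sorted descending: 24, 22, 22, 21, 20, 19, 19, 18, 17, 17, 17, 17, 8, 8, 6, 5.
Put 24 GB in drive 1; 8 GB remain.
Put 22 GB in drive 2; 10 GB remain.
Put 22 GB in drive 3; 10 GB remain.
Put 21 GB in drive 4; 11 GB remain.
Put 20 GB in drive 5; 12 GB remain.
Put 19 GB in drive 6; 13 GB remain.
Put 19 GB in drive 7; 13 GB remain.
Put 18 GB in drive 8; 14 GB remain.
Put 17 GB in drive 9; 15 GB remain.
Put 17 GB in drive 10; 15 GB remain.
Put 17 GB in drive 11; 15 GB remain.
Put 17 GB in drive 12; 15 GB remain.
Put 8 GB in drive 1; 0 GB remain.
Put 8 GB in drive 2; 2 GB remain.
Put 6 GB in drive 3; 4 GB remain.
Put 5 GB in drive 4; 6 GB remain.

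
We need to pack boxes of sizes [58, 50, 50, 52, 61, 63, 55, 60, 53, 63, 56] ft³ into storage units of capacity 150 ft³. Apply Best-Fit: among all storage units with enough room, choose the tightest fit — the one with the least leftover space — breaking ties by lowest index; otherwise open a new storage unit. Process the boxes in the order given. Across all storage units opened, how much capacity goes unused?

279

storage unit 1: place 58 ft³, 92 ft³ left
storage unit 1: place 50 ft³, 42 ft³ left
storage unit 2: place 50 ft³, 100 ft³ left
storage unit 2: place 52 ft³, 48 ft³ left
storage unit 3: place 61 ft³, 89 ft³ left
storage unit 3: place 63 ft³, 26 ft³ left
storage unit 4: place 55 ft³, 95 ft³ left
storage unit 4: place 60 ft³, 35 ft³ left
storage unit 5: place 53 ft³, 97 ft³ left
storage unit 5: place 63 ft³, 34 ft³ left
storage unit 6: place 56 ft³, 94 ft³ left
6 storage units × 150 ft³ = 900 ft³; used 621 ft³; unused 279 ft³.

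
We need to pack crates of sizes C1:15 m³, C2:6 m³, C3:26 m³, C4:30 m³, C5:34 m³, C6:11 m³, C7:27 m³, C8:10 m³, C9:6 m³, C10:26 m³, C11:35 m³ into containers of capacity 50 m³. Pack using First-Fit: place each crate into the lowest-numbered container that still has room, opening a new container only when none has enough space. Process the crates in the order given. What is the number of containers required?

Put C1 (15 m³) in container 1; 35 m³ remain.
Put C2 (6 m³) in container 1; 29 m³ remain.
Put C3 (26 m³) in container 1; 3 m³ remain.
Put C4 (30 m³) in container 2; 20 m³ remain.
Put C5 (34 m³) in container 3; 16 m³ remain.
Put C6 (11 m³) in container 2; 9 m³ remain.
Put C7 (27 m³) in container 4; 23 m³ remain.
Put C8 (10 m³) in container 3; 6 m³ remain.
Put C9 (6 m³) in container 2; 3 m³ remain.
Put C10 (26 m³) in container 5; 24 m³ remain.
Put C11 (35 m³) in container 6; 15 m³ remain.
Final containers: [15,6,26] [30,11,6] [34,10] [27] [26] [35].

6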